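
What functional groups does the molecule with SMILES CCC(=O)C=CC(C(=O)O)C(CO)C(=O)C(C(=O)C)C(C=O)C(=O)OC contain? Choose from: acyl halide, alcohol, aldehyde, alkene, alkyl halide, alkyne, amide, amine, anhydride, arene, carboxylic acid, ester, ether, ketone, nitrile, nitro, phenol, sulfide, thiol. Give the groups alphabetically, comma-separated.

Taking each segment in turn:
  CO: –C(=O)– with carbon on both sides → ketone.
  CH=CH: C=C double bond → alkene.
  CH(COOH): pendant –COOH: carbonyl C bonded to C and –OH → carboxylic acid.
  CH(CH2OH): pendant –CH2OH on an sp³ backbone C → alcohol.
  CO: –C(=O)– with carbon on both sides → ketone.
  CH(COCH3): pendant –COCH3: carbonyl C bonded to two carbons → ketone.
  CH(CHO): pendant –CHO: carbonyl C bonded to C and H → aldehyde.
  COOCH3: –C(=O)OCH3: carbonyl C bonded to C and to –OCH3 → ester (not ketone + ether).

alcohol, aldehyde, alkene, carboxylic acid, ester, ketone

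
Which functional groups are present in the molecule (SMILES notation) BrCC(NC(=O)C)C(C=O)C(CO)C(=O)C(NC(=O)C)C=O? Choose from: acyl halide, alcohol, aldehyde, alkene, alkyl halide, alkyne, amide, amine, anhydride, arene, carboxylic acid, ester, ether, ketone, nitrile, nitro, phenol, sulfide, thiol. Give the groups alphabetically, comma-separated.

alcohol, aldehyde, alkyl halide, amide, ketone

halogen on an sp³ carbon → alkyl halide.
pendant –NHC(=O)CH3: N bonded to a carbonyl → amide (not amine).
pendant –CHO: carbonyl C bonded to C and H → aldehyde.
pendant –CH2OH on an sp³ backbone C → alcohol.
–C(=O)– with carbon on both sides → ketone.
pendant –NHC(=O)CH3: N bonded to a carbonyl → amide (not amine).
terminal –CHO: carbonyl C bonded to H and C → aldehyde.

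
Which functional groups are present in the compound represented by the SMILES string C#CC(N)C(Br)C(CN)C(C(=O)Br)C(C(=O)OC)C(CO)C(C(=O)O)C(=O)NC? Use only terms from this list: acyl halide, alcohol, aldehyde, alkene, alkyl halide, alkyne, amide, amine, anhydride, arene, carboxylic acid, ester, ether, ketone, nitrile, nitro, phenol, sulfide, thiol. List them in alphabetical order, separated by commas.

acyl halide, alcohol, alkyl halide, alkyne, amide, amine, carboxylic acid, ester

Working along the chain:
  HC≡C: C≡C triple bond → alkyne.
  CH(NH2): –NH2 on an sp³ carbon with no adjacent C=O → amine.
  CH(Br): halogen on an sp³ carbon → alkyl halide.
  CH(CH2NH2): pendant –CH2NH2: N on sp³ C, no adjacent C=O → amine.
  CH(COBr): pendant –C(=O)X: carbonyl C bonded to C and halogen → acyl halide.
  CH(COOCH3): pendant –COOCH3: carbonyl C bonded to C and –OCH3 → ester.
  CH(CH2OH): pendant –CH2OH on an sp³ backbone C → alcohol.
  CH(COOH): pendant –COOH: carbonyl C bonded to C and –OH → carboxylic acid.
  CONHCH3: –C(=O)NHCH3: carbonyl C bonded to C and to N → amide (the N is not an amine).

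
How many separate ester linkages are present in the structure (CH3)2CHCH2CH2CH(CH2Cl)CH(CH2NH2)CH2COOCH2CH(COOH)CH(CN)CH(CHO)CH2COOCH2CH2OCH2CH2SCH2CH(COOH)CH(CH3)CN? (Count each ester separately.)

2

Reading the structure from left to right:
  CH(CH2Cl): pendant –CH2X: halogen on sp³ carbon → alkyl halide.
  CH(CH2NH2): pendant –CH2NH2: N on sp³ C, no adjacent C=O → amine.
  CH2COOCH2: –C(=O)–O–C with C on the carbonyl side → ester.
  CH(COOH): pendant –COOH: carbonyl C bonded to C and –OH → carboxylic acid.
  CH(CN): pendant –C≡N: nitrile.
  CH(CHO): pendant –CHO: carbonyl C bonded to C and H → aldehyde.
  CH2COOCH2: –C(=O)–O–C with C on the carbonyl side → ester.
  CH2OCH2: C–O–C with sp³ carbons on both sides and no adjacent C=O → ether.
  CH2SCH2: C–S–C linkage → sulfide (thioether).
  CH(COOH): pendant –COOH: carbonyl C bonded to C and –OH → carboxylic acid.
  CN: –C≡N: carbon triple-bonded to nitrogen → nitrile.
Ester appears at: CH2COOCH2, CH2COOCH2 → 2.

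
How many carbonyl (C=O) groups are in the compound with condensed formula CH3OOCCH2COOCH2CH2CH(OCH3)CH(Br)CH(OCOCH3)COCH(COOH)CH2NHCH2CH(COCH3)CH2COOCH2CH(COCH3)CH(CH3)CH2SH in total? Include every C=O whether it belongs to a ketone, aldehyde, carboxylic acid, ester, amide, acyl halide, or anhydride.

8

CH3OOC: ester, 1 C=O (running total 1).
CH2COOCH2: ester, 1 C=O (running total 2).
CH(OCOCH3): ester, 1 C=O (running total 3).
CO: ketone, 1 C=O (running total 4).
CH(COOH): carboxylic acid, 1 C=O (running total 5).
CH(COCH3): ketone, 1 C=O (running total 6).
CH2COOCH2: ester, 1 C=O (running total 7).
CH(COCH3): ketone, 1 C=O (running total 8).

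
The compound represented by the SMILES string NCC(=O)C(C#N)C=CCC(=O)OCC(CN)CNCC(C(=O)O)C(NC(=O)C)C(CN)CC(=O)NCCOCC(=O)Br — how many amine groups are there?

4

Reading the structure from left to right:
  H2NCH2: –NH2 on an sp³ carbon with no adjacent C=O → amine.
  CO: –C(=O)– with carbon on both sides → ketone.
  CH(CN): pendant –C≡N: nitrile.
  CH=CH: C=C double bond → alkene.
  CH2COOCH2: –C(=O)–O–C with C on the carbonyl side → ester.
  CH(CH2NH2): pendant –CH2NH2: N on sp³ C, no adjacent C=O → amine.
  CH2NHCH2: C–N–C with sp³ carbons and no adjacent C=O → amine (secondary).
  CH(COOH): pendant –COOH: carbonyl C bonded to C and –OH → carboxylic acid.
  CH(NHCOCH3): pendant –NHC(=O)CH3: N bonded to a carbonyl → amide (not amine).
  CH(CH2NH2): pendant –CH2NH2: N on sp³ C, no adjacent C=O → amine.
  CH2CONHCH2: –C(=O)–N– linkage → amide (the N is not an amine).
  CH2OCH2: C–O–C with sp³ carbons on both sides and no adjacent C=O → ether.
  COBr: –C(=O)Br: carbonyl C bonded to C and to a halogen → acyl halide (not alkyl halide).
Amine appears at: H2NCH2, CH(CH2NH2), CH2NHCH2, CH(CH2NH2) → 4.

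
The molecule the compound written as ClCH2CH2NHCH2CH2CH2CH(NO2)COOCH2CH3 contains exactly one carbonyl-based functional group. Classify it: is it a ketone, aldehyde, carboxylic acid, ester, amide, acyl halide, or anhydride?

ester

The carbonyl is in the COOCH2CH3 segment: –C(=O)OCH2CH3: carbonyl C bonded to C and to –OEt → ester.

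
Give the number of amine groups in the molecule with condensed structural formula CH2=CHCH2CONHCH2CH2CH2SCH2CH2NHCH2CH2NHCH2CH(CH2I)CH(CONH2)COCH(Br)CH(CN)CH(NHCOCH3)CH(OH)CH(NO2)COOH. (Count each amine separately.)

2

Reading the structure from left to right:
  CH2=CH: C=C double bond → alkene.
  CH2CONHCH2: –C(=O)–N– linkage → amide (the N is not an amine).
  CH2SCH2: C–S–C linkage → sulfide (thioether).
  CH2NHCH2: C–N–C with sp³ carbons and no adjacent C=O → amine (secondary).
  CH2NHCH2: C–N–C with sp³ carbons and no adjacent C=O → amine (secondary).
  CH(CH2I): pendant –CH2X: halogen on sp³ carbon → alkyl halide.
  CH(CONH2): pendant –CONH2: carbonyl C bonded to C and N → amide.
  CO: –C(=O)– with carbon on both sides → ketone.
  CH(Br): halogen on an sp³ carbon → alkyl halide.
  CH(CN): pendant –C≡N: nitrile.
  CH(NHCOCH3): pendant –NHC(=O)CH3: N bonded to a carbonyl → amide (not amine).
  CH(OH): –OH on an sp³ carbon → alcohol (secondary).
  CH(NO2): –NO2 on an sp³ carbon → nitro (the N=O is not a carbonyl).
  COOH: –COOH: carbonyl C bonded to –OH and C → carboxylic acid (the –OH is not a separate alcohol).
Amine appears at: CH2NHCH2, CH2NHCH2 → 2.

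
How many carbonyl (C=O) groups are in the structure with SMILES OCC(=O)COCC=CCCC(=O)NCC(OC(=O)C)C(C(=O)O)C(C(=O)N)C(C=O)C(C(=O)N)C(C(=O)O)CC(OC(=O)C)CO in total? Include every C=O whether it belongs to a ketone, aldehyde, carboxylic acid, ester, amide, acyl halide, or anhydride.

CO: ketone, 1 C=O (running total 1).
CH2CONHCH2: amide, 1 C=O (running total 2).
CH(OCOCH3): ester, 1 C=O (running total 3).
CH(COOH): carboxylic acid, 1 C=O (running total 4).
CH(CONH2): amide, 1 C=O (running total 5).
CH(CHO): aldehyde, 1 C=O (running total 6).
CH(CONH2): amide, 1 C=O (running total 7).
CH(COOH): carboxylic acid, 1 C=O (running total 8).
CH(OCOCH3): ester, 1 C=O (running total 9).

9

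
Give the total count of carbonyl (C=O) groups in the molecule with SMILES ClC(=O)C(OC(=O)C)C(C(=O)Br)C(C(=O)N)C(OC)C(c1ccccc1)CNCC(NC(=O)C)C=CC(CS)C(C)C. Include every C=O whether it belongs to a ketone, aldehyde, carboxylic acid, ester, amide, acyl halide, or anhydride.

5

ClCO: acyl halide, 1 C=O (running total 1).
CH(OCOCH3): ester, 1 C=O (running total 2).
CH(COBr): acyl halide, 1 C=O (running total 3).
CH(CONH2): amide, 1 C=O (running total 4).
CH(NHCOCH3): amide, 1 C=O (running total 5).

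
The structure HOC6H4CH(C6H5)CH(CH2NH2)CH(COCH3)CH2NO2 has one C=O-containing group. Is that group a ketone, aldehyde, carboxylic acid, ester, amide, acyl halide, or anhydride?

ketone

The carbonyl is in the CH(COCH3) segment: pendant –COCH3: carbonyl C bonded to two carbons → ketone.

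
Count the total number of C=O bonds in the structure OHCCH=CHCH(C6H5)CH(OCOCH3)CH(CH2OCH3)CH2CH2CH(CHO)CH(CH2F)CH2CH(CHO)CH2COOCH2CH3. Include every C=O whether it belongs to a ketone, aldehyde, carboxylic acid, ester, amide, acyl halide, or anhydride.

OHC: aldehyde, 1 C=O (running total 1).
CH(OCOCH3): ester, 1 C=O (running total 2).
CH(CHO): aldehyde, 1 C=O (running total 3).
CH(CHO): aldehyde, 1 C=O (running total 4).
CH2COOCH2: ester, 1 C=O (running total 5).

5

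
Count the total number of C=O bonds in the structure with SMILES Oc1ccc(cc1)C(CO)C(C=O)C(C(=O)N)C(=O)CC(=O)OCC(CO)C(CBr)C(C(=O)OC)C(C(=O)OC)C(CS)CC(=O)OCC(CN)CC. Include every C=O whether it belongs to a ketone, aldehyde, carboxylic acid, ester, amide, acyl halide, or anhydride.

7

CH(CHO): aldehyde, 1 C=O (running total 1).
CH(CONH2): amide, 1 C=O (running total 2).
CO: ketone, 1 C=O (running total 3).
CH2COOCH2: ester, 1 C=O (running total 4).
CH(COOCH3): ester, 1 C=O (running total 5).
CH(COOCH3): ester, 1 C=O (running total 6).
CH2COOCH2: ester, 1 C=O (running total 7).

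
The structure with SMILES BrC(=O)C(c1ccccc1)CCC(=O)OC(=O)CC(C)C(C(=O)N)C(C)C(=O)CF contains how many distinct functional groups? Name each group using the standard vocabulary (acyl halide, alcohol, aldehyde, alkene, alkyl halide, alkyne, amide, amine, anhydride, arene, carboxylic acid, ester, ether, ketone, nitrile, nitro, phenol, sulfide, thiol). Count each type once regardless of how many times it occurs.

–C(=O)Br: carbonyl C bonded to C and to a halogen → acyl halide (not alkyl halide).
pendant –C6H5: benzene ring → arene.
two acyl groups sharing one oxygen, –C(=O)–O–C(=O)– → anhydride.
pendant –CONH2: carbonyl C bonded to C and N → amide.
–C(=O)– with carbon on both sides → ketone.
halogen on an sp³ carbon → alkyl halide.
Distinct types present: acyl halide, alkyl halide, amide, anhydride, arene, ketone.

6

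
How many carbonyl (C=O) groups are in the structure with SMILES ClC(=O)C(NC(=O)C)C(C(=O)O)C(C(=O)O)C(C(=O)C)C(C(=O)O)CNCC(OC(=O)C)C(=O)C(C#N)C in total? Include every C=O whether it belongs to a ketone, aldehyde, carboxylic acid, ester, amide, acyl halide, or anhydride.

8

ClCO: acyl halide, 1 C=O (running total 1).
CH(NHCOCH3): amide, 1 C=O (running total 2).
CH(COOH): carboxylic acid, 1 C=O (running total 3).
CH(COOH): carboxylic acid, 1 C=O (running total 4).
CH(COCH3): ketone, 1 C=O (running total 5).
CH(COOH): carboxylic acid, 1 C=O (running total 6).
CH(OCOCH3): ester, 1 C=O (running total 7).
CO: ketone, 1 C=O (running total 8).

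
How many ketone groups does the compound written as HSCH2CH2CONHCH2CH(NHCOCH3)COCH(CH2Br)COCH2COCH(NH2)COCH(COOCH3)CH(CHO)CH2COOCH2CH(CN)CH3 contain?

Reading the structure from left to right:
  HSCH2: –SH on an sp³ carbon → thiol.
  CH2CONHCH2: –C(=O)–N– linkage → amide (the N is not an amine).
  CH(NHCOCH3): pendant –NHC(=O)CH3: N bonded to a carbonyl → amide (not amine).
  CO: –C(=O)– with carbon on both sides → ketone.
  CH(CH2Br): pendant –CH2X: halogen on sp³ carbon → alkyl halide.
  CO: –C(=O)– with carbon on both sides → ketone.
  CO: –C(=O)– with carbon on both sides → ketone.
  CH(NH2): –NH2 on an sp³ carbon with no adjacent C=O → amine.
  CO: –C(=O)– with carbon on both sides → ketone.
  CH(COOCH3): pendant –COOCH3: carbonyl C bonded to C and –OCH3 → ester.
  CH(CHO): pendant –CHO: carbonyl C bonded to C and H → aldehyde.
  CH2COOCH2: –C(=O)–O–C with C on the carbonyl side → ester.
  CH(CN): pendant –C≡N: nitrile.
Ketone appears at: CO, CO, CO, CO → 4.

4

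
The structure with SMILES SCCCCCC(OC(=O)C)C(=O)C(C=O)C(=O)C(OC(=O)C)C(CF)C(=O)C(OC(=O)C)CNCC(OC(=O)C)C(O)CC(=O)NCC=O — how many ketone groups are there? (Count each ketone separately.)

–SH on an sp³ carbon → thiol.
pendant –OC(=O)CH3: an acyloxy group → ester.
–C(=O)– with carbon on both sides → ketone.
pendant –CHO: carbonyl C bonded to C and H → aldehyde.
–C(=O)– with carbon on both sides → ketone.
pendant –OC(=O)CH3: an acyloxy group → ester.
pendant –CH2X: halogen on sp³ carbon → alkyl halide.
–C(=O)– with carbon on both sides → ketone.
pendant –OC(=O)CH3: an acyloxy group → ester.
C–N–C with sp³ carbons and no adjacent C=O → amine (secondary).
pendant –OC(=O)CH3: an acyloxy group → ester.
–OH on an sp³ carbon → alcohol (secondary).
–C(=O)–N– linkage → amide (the N is not an amine).
terminal –CHO: carbonyl C bonded to H and C → aldehyde.
Ketone appears at: CO, CO, CO → 3.

3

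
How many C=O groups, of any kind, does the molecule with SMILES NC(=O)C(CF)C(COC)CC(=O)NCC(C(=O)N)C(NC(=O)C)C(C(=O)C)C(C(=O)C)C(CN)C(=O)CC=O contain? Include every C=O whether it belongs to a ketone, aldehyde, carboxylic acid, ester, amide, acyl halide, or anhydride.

H2NCO: amide, 1 C=O (running total 1).
CH2CONHCH2: amide, 1 C=O (running total 2).
CH(CONH2): amide, 1 C=O (running total 3).
CH(NHCOCH3): amide, 1 C=O (running total 4).
CH(COCH3): ketone, 1 C=O (running total 5).
CH(COCH3): ketone, 1 C=O (running total 6).
CO: ketone, 1 C=O (running total 7).
CHO: aldehyde, 1 C=O (running total 8).

8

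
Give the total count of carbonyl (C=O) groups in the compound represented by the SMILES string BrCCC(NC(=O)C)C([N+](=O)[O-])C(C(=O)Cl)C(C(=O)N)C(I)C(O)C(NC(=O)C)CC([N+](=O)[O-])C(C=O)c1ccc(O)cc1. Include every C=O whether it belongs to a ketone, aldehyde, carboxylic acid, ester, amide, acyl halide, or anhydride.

5

CH(NHCOCH3): amide, 1 C=O (running total 1).
CH(COCl): acyl halide, 1 C=O (running total 2).
CH(CONH2): amide, 1 C=O (running total 3).
CH(NHCOCH3): amide, 1 C=O (running total 4).
CH(CHO): aldehyde, 1 C=O (running total 5).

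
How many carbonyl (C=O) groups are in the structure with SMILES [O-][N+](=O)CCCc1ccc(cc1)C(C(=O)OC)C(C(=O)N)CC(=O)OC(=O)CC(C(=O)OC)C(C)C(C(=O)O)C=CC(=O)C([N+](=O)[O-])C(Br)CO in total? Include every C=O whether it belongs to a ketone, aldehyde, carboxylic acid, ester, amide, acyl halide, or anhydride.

CH(COOCH3): ester, 1 C=O (running total 1).
CH(CONH2): amide, 1 C=O (running total 2).
CH2CO-O-COCH2: anhydride, 2 C=O (running total 4).
CH(COOCH3): ester, 1 C=O (running total 5).
CH(COOH): carboxylic acid, 1 C=O (running total 6).
CO: ketone, 1 C=O (running total 7).

7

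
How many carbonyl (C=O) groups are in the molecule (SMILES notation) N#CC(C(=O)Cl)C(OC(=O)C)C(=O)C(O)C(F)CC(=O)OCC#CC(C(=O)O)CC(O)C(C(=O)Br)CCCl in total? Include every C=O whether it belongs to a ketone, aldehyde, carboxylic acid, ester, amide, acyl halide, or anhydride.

6

CH(COCl): acyl halide, 1 C=O (running total 1).
CH(OCOCH3): ester, 1 C=O (running total 2).
CO: ketone, 1 C=O (running total 3).
CH2COOCH2: ester, 1 C=O (running total 4).
CH(COOH): carboxylic acid, 1 C=O (running total 5).
CH(COBr): acyl halide, 1 C=O (running total 6).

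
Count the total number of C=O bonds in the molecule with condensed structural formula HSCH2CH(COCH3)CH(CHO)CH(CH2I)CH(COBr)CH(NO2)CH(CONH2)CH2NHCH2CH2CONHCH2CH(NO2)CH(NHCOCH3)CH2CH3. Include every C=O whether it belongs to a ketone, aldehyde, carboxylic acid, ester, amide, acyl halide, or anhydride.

6

CH(COCH3): ketone, 1 C=O (running total 1).
CH(CHO): aldehyde, 1 C=O (running total 2).
CH(COBr): acyl halide, 1 C=O (running total 3).
CH(CONH2): amide, 1 C=O (running total 4).
CH2CONHCH2: amide, 1 C=O (running total 5).
CH(NHCOCH3): amide, 1 C=O (running total 6).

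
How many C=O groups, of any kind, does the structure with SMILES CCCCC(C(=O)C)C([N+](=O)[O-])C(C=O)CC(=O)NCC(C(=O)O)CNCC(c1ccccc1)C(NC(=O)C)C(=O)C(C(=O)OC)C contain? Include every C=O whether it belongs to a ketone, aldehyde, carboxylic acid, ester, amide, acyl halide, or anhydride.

7

CH(COCH3): ketone, 1 C=O (running total 1).
CH(CHO): aldehyde, 1 C=O (running total 2).
CH2CONHCH2: amide, 1 C=O (running total 3).
CH(COOH): carboxylic acid, 1 C=O (running total 4).
CH(NHCOCH3): amide, 1 C=O (running total 5).
CO: ketone, 1 C=O (running total 6).
CH(COOCH3): ester, 1 C=O (running total 7).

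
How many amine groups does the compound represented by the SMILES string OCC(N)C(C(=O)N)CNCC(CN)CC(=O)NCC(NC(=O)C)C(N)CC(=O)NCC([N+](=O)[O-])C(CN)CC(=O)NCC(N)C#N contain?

6

HO– on an sp³ carbon → alcohol.
–NH2 on an sp³ carbon with no adjacent C=O → amine.
pendant –CONH2: carbonyl C bonded to C and N → amide.
C–N–C with sp³ carbons and no adjacent C=O → amine (secondary).
pendant –CH2NH2: N on sp³ C, no adjacent C=O → amine.
–C(=O)–N– linkage → amide (the N is not an amine).
pendant –NHC(=O)CH3: N bonded to a carbonyl → amide (not amine).
–NH2 on an sp³ carbon with no adjacent C=O → amine.
–C(=O)–N– linkage → amide (the N is not an amine).
–NO2 on an sp³ carbon → nitro (the N=O is not a carbonyl).
pendant –CH2NH2: N on sp³ C, no adjacent C=O → amine.
–C(=O)–N– linkage → amide (the N is not an amine).
–NH2 on an sp³ carbon with no adjacent C=O → amine.
–C≡N: carbon triple-bonded to nitrogen → nitrile.
Amine appears at: CH(NH2), CH2NHCH2, CH(CH2NH2), CH(NH2), CH(CH2NH2), CH(NH2) → 6.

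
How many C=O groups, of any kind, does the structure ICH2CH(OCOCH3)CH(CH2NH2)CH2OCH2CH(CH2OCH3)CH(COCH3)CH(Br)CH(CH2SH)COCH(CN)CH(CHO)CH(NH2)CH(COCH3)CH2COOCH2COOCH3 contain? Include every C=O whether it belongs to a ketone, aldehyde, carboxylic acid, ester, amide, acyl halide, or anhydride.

CH(OCOCH3): ester, 1 C=O (running total 1).
CH(COCH3): ketone, 1 C=O (running total 2).
CO: ketone, 1 C=O (running total 3).
CH(CHO): aldehyde, 1 C=O (running total 4).
CH(COCH3): ketone, 1 C=O (running total 5).
CH2COOCH2: ester, 1 C=O (running total 6).
COOCH3: ester, 1 C=O (running total 7).

7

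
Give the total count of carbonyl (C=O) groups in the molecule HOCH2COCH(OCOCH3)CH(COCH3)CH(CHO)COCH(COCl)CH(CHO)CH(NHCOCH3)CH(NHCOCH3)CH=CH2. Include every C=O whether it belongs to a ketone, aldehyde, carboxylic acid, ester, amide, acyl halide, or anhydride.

CO: ketone, 1 C=O (running total 1).
CH(OCOCH3): ester, 1 C=O (running total 2).
CH(COCH3): ketone, 1 C=O (running total 3).
CH(CHO): aldehyde, 1 C=O (running total 4).
CO: ketone, 1 C=O (running total 5).
CH(COCl): acyl halide, 1 C=O (running total 6).
CH(CHO): aldehyde, 1 C=O (running total 7).
CH(NHCOCH3): amide, 1 C=O (running total 8).
CH(NHCOCH3): amide, 1 C=O (running total 9).

9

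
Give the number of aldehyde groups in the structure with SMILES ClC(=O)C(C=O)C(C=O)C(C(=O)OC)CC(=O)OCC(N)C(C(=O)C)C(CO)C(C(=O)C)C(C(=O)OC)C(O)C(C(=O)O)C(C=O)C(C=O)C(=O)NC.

–C(=O)Cl: carbonyl C bonded to C and to a halogen → acyl halide (not alkyl halide).
pendant –CHO: carbonyl C bonded to C and H → aldehyde.
pendant –CHO: carbonyl C bonded to C and H → aldehyde.
pendant –COOCH3: carbonyl C bonded to C and –OCH3 → ester.
–C(=O)–O–C with C on the carbonyl side → ester.
–NH2 on an sp³ carbon with no adjacent C=O → amine.
pendant –COCH3: carbonyl C bonded to two carbons → ketone.
pendant –CH2OH on an sp³ backbone C → alcohol.
pendant –COCH3: carbonyl C bonded to two carbons → ketone.
pendant –COOCH3: carbonyl C bonded to C and –OCH3 → ester.
–OH on an sp³ carbon → alcohol (secondary).
pendant –COOH: carbonyl C bonded to C and –OH → carboxylic acid.
pendant –CHO: carbonyl C bonded to C and H → aldehyde.
pendant –CHO: carbonyl C bonded to C and H → aldehyde.
–C(=O)NHCH3: carbonyl C bonded to C and to N → amide (the N is not an amine).
Aldehyde appears at: CH(CHO), CH(CHO), CH(CHO), CH(CHO) → 4.

4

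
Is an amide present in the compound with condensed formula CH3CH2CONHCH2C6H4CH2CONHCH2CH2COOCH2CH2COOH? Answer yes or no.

yes

Working along the chain:
  CH2CONHCH2: –C(=O)–N– linkage → amide (the N is not an amine).
  C6H4: para-disubstituted benzene ring → arene.
  CH2CONHCH2: –C(=O)–N– linkage → amide (the N is not an amine).
  CH2COOCH2: –C(=O)–O–C with C on the carbonyl side → ester.
  COOH: –COOH: carbonyl C bonded to –OH and C → carboxylic acid (the –OH is not a separate alcohol).
The CH2CONHCH2 segment supplies the amide: –C(=O)–N– linkage → amide (the N is not an amine).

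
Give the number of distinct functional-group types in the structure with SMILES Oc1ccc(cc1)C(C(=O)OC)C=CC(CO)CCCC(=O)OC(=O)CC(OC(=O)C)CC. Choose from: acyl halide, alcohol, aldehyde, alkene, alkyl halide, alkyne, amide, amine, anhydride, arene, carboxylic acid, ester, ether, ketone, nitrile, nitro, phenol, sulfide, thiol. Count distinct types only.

Reading the structure from left to right:
  HOC6H4: –OH attached directly to an aromatic ring → phenol (not alcohol); the ring itself is an arene.
  CH(COOCH3): pendant –COOCH3: carbonyl C bonded to C and –OCH3 → ester.
  CH=CH: C=C double bond → alkene.
  CH(CH2OH): pendant –CH2OH on an sp³ backbone C → alcohol.
  CH2CO-O-COCH2: two acyl groups sharing one oxygen, –C(=O)–O–C(=O)– → anhydride.
  CH(OCOCH3): pendant –OC(=O)CH3: an acyloxy group → ester.
Distinct types present: alcohol, alkene, anhydride, arene, ester, phenol.

6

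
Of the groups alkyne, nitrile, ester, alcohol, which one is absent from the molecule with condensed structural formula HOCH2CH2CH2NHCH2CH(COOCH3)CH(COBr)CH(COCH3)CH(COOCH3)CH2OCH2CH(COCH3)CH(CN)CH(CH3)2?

ester: present (CH(COOCH3) — pendant –COOCH3: carbonyl C bonded to C and –OCH3 → ester).
alcohol: present (HOCH2 — HO– on an sp³ carbon → alcohol).
nitrile: present (CH(CN) — pendant –C≡N: nitrile).
alkyne: absent. In CH(CN), the triple bond is C≡N, not C≡C, so it is a nitrile.

alkyne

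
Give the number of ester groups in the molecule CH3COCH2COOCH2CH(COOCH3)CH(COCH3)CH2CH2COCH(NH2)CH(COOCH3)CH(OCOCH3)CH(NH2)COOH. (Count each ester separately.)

4

–C(=O)– with carbon on both sides → ketone.
–C(=O)–O–C with C on the carbonyl side → ester.
pendant –COOCH3: carbonyl C bonded to C and –OCH3 → ester.
pendant –COCH3: carbonyl C bonded to two carbons → ketone.
–C(=O)– with carbon on both sides → ketone.
–NH2 on an sp³ carbon with no adjacent C=O → amine.
pendant –COOCH3: carbonyl C bonded to C and –OCH3 → ester.
pendant –OC(=O)CH3: an acyloxy group → ester.
–NH2 on an sp³ carbon with no adjacent C=O → amine.
–COOH: carbonyl C bonded to –OH and C → carboxylic acid (the –OH is not a separate alcohol).
Ester appears at: CH2COOCH2, CH(COOCH3), CH(COOCH3), CH(OCOCH3) → 4.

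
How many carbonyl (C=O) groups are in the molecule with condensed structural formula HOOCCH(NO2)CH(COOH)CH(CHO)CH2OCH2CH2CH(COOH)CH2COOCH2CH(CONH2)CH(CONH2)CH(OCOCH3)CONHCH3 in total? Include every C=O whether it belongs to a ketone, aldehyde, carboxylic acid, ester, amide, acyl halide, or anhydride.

HOOC: carboxylic acid, 1 C=O (running total 1).
CH(COOH): carboxylic acid, 1 C=O (running total 2).
CH(CHO): aldehyde, 1 C=O (running total 3).
CH(COOH): carboxylic acid, 1 C=O (running total 4).
CH2COOCH2: ester, 1 C=O (running total 5).
CH(CONH2): amide, 1 C=O (running total 6).
CH(CONH2): amide, 1 C=O (running total 7).
CH(OCOCH3): ester, 1 C=O (running total 8).
CONHCH3: amide, 1 C=O (running total 9).

9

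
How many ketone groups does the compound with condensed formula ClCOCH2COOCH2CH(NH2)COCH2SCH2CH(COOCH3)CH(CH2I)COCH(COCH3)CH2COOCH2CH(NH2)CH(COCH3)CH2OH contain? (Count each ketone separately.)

4

Working along the chain:
  ClCO: –C(=O)Cl: carbonyl C bonded to C and to a halogen → acyl halide (not alkyl halide).
  CH2COOCH2: –C(=O)–O–C with C on the carbonyl side → ester.
  CH(NH2): –NH2 on an sp³ carbon with no adjacent C=O → amine.
  CO: –C(=O)– with carbon on both sides → ketone.
  CH2SCH2: C–S–C linkage → sulfide (thioether).
  CH(COOCH3): pendant –COOCH3: carbonyl C bonded to C and –OCH3 → ester.
  CH(CH2I): pendant –CH2X: halogen on sp³ carbon → alkyl halide.
  CO: –C(=O)– with carbon on both sides → ketone.
  CH(COCH3): pendant –COCH3: carbonyl C bonded to two carbons → ketone.
  CH2COOCH2: –C(=O)–O–C with C on the carbonyl side → ester.
  CH(NH2): –NH2 on an sp³ carbon with no adjacent C=O → amine.
  CH(COCH3): pendant –COCH3: carbonyl C bonded to two carbons → ketone.
  CH2OH: –OH on an sp³ carbon → alcohol.
Ketone appears at: CO, CO, CH(COCH3), CH(COCH3) → 4.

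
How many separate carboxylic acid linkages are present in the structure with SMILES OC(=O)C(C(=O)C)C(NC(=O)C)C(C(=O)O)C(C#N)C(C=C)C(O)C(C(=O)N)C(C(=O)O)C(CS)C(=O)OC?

Taking each segment in turn:
  HOOC: –COOH: carbonyl C bonded to –OH and C → carboxylic acid (the –OH is not a separate alcohol).
  CH(COCH3): pendant –COCH3: carbonyl C bonded to two carbons → ketone.
  CH(NHCOCH3): pendant –NHC(=O)CH3: N bonded to a carbonyl → amide (not amine).
  CH(COOH): pendant –COOH: carbonyl C bonded to C and –OH → carboxylic acid.
  CH(CN): pendant –C≡N: nitrile.
  CH(CH=CH2): pendant –CH=CH2: C=C double bond → alkene.
  CH(OH): –OH on an sp³ carbon → alcohol (secondary).
  CH(CONH2): pendant –CONH2: carbonyl C bonded to C and N → amide.
  CH(COOH): pendant –COOH: carbonyl C bonded to C and –OH → carboxylic acid.
  CH(CH2SH): pendant –CH2SH → thiol.
  COOCH3: –C(=O)OCH3: carbonyl C bonded to C and to –OCH3 → ester (not ketone + ether).
Carboxylic acid appears at: HOOC, CH(COOH), CH(COOH) → 3.

3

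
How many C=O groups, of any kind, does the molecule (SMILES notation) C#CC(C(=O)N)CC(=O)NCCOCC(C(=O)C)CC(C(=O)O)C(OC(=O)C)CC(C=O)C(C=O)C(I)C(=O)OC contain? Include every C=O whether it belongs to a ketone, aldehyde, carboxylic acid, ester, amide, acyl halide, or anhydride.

8

CH(CONH2): amide, 1 C=O (running total 1).
CH2CONHCH2: amide, 1 C=O (running total 2).
CH(COCH3): ketone, 1 C=O (running total 3).
CH(COOH): carboxylic acid, 1 C=O (running total 4).
CH(OCOCH3): ester, 1 C=O (running total 5).
CH(CHO): aldehyde, 1 C=O (running total 6).
CH(CHO): aldehyde, 1 C=O (running total 7).
COOCH3: ester, 1 C=O (running total 8).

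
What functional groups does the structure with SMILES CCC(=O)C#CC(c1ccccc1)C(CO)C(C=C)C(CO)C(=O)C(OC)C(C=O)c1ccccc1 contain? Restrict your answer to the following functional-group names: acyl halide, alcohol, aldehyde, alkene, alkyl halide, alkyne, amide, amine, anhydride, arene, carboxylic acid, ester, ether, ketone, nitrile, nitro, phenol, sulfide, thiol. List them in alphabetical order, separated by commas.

–C(=O)– with carbon on both sides → ketone.
C≡C triple bond → alkyne.
pendant –C6H5: benzene ring → arene.
pendant –CH2OH on an sp³ backbone C → alcohol.
pendant –CH=CH2: C=C double bond → alkene.
pendant –CH2OH on an sp³ backbone C → alcohol.
–C(=O)– with carbon on both sides → ketone.
pendant –OCH3: C–O–C with sp³ C, no adjacent C=O → ether.
pendant –CHO: carbonyl C bonded to C and H → aldehyde.
–C6H5 phenyl ring → arene.

alcohol, aldehyde, alkene, alkyne, arene, ether, ketone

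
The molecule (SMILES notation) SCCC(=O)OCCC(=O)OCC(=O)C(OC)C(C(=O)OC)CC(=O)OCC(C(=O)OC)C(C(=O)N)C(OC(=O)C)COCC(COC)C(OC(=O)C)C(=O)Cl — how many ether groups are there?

–SH on an sp³ carbon → thiol.
–C(=O)–O–C with C on the carbonyl side → ester.
–C(=O)–O–C with C on the carbonyl side → ester.
–C(=O)– with carbon on both sides → ketone.
pendant –OCH3: C–O–C with sp³ C, no adjacent C=O → ether.
pendant –COOCH3: carbonyl C bonded to C and –OCH3 → ester.
–C(=O)–O–C with C on the carbonyl side → ester.
pendant –COOCH3: carbonyl C bonded to C and –OCH3 → ester.
pendant –CONH2: carbonyl C bonded to C and N → amide.
pendant –OC(=O)CH3: an acyloxy group → ester.
C–O–C with sp³ carbons on both sides and no adjacent C=O → ether.
pendant –CH2OCH3: C–O–C linkage → ether.
pendant –OC(=O)CH3: an acyloxy group → ester.
–C(=O)Cl: carbonyl C bonded to C and to a halogen → acyl halide (not alkyl halide).
Ether appears at: CH(OCH3), CH2OCH2, CH(CH2OCH3) → 3.

3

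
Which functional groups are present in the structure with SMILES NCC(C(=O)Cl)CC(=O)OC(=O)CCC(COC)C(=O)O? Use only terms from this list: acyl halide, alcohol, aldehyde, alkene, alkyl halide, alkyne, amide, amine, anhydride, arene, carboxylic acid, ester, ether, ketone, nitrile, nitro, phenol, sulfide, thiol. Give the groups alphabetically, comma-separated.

–NH2 on an sp³ carbon with no adjacent C=O → amine.
pendant –C(=O)X: carbonyl C bonded to C and halogen → acyl halide.
two acyl groups sharing one oxygen, –C(=O)–O–C(=O)– → anhydride.
pendant –CH2OCH3: C–O–C linkage → ether.
–COOH: carbonyl C bonded to –OH and C → carboxylic acid (the –OH is not a separate alcohol).

acyl halide, amine, anhydride, carboxylic acid, ether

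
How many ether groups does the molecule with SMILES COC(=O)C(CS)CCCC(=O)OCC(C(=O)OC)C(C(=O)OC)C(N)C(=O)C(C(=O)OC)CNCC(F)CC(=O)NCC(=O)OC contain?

0

CH3O–C(=O)–: carbonyl C bonded to C and to –OCH3 → ester (not ketone + ether).
pendant –CH2SH → thiol.
–C(=O)–O–C with C on the carbonyl side → ester.
pendant –COOCH3: carbonyl C bonded to C and –OCH3 → ester.
pendant –COOCH3: carbonyl C bonded to C and –OCH3 → ester.
–NH2 on an sp³ carbon with no adjacent C=O → amine.
–C(=O)– with carbon on both sides → ketone.
pendant –COOCH3: carbonyl C bonded to C and –OCH3 → ester.
C–N–C with sp³ carbons and no adjacent C=O → amine (secondary).
halogen on an sp³ carbon → alkyl halide.
–C(=O)–N– linkage → amide (the N is not an amine).
–C(=O)OCH3: carbonyl C bonded to C and to –OCH3 → ester (not ketone + ether).
No segment is a ether: CH3OOC is ester, not ether; CH2COOCH2 is ester, not ether; CH(COOCH3) is ester, not ether. → 0.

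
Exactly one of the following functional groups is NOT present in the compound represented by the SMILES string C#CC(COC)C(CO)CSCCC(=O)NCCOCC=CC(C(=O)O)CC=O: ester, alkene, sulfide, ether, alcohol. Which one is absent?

alcohol: present (CH(CH2OH) — pendant –CH2OH on an sp³ backbone C → alcohol).
ether: present (CH(CH2OCH3) — pendant –CH2OCH3: C–O–C linkage → ether).
alkene: present (CH=CH — C=C double bond → alkene).
sulfide: present (CH2SCH2 — C–S–C linkage → sulfide (thioether)).
ester: no segment matches this pattern.

ester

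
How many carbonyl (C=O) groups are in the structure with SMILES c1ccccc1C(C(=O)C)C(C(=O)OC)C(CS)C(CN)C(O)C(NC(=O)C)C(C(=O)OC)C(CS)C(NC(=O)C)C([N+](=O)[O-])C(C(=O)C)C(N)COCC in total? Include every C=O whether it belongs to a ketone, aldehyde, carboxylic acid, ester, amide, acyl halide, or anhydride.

6

CH(COCH3): ketone, 1 C=O (running total 1).
CH(COOCH3): ester, 1 C=O (running total 2).
CH(NHCOCH3): amide, 1 C=O (running total 3).
CH(COOCH3): ester, 1 C=O (running total 4).
CH(NHCOCH3): amide, 1 C=O (running total 5).
CH(COCH3): ketone, 1 C=O (running total 6).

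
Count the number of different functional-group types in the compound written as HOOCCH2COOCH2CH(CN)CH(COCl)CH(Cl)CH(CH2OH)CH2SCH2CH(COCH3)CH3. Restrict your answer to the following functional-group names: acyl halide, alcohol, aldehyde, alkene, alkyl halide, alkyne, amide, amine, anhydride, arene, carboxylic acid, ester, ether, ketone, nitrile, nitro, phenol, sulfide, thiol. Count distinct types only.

–COOH: carbonyl C bonded to –OH and C → carboxylic acid (the –OH is not a separate alcohol).
–C(=O)–O–C with C on the carbonyl side → ester.
pendant –C≡N: nitrile.
pendant –C(=O)X: carbonyl C bonded to C and halogen → acyl halide.
halogen on an sp³ carbon → alkyl halide.
pendant –CH2OH on an sp³ backbone C → alcohol.
C–S–C linkage → sulfide (thioether).
pendant –COCH3: carbonyl C bonded to two carbons → ketone.
Distinct types present: acyl halide, alcohol, alkyl halide, carboxylic acid, ester, ketone, nitrile, sulfide.

8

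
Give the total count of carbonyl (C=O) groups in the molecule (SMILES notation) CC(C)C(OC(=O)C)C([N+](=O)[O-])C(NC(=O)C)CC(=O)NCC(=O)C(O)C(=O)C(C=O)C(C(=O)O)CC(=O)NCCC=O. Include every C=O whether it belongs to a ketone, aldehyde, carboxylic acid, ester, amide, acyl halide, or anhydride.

9

CH(OCOCH3): ester, 1 C=O (running total 1).
CH(NHCOCH3): amide, 1 C=O (running total 2).
CH2CONHCH2: amide, 1 C=O (running total 3).
CO: ketone, 1 C=O (running total 4).
CO: ketone, 1 C=O (running total 5).
CH(CHO): aldehyde, 1 C=O (running total 6).
CH(COOH): carboxylic acid, 1 C=O (running total 7).
CH2CONHCH2: amide, 1 C=O (running total 8).
CHO: aldehyde, 1 C=O (running total 9).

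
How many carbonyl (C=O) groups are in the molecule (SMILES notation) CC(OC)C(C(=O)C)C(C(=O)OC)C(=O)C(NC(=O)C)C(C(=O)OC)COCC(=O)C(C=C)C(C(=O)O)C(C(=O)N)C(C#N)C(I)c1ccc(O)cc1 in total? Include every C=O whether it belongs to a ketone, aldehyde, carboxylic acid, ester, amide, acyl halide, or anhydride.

CH(COCH3): ketone, 1 C=O (running total 1).
CH(COOCH3): ester, 1 C=O (running total 2).
CO: ketone, 1 C=O (running total 3).
CH(NHCOCH3): amide, 1 C=O (running total 4).
CH(COOCH3): ester, 1 C=O (running total 5).
CO: ketone, 1 C=O (running total 6).
CH(COOH): carboxylic acid, 1 C=O (running total 7).
CH(CONH2): amide, 1 C=O (running total 8).

8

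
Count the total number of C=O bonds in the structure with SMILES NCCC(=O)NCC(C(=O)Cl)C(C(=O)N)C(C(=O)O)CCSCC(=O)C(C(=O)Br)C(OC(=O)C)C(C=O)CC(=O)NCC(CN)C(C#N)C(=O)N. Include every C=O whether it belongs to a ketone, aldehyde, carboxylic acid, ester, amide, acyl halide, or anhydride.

CH2CONHCH2: amide, 1 C=O (running total 1).
CH(COCl): acyl halide, 1 C=O (running total 2).
CH(CONH2): amide, 1 C=O (running total 3).
CH(COOH): carboxylic acid, 1 C=O (running total 4).
CO: ketone, 1 C=O (running total 5).
CH(COBr): acyl halide, 1 C=O (running total 6).
CH(OCOCH3): ester, 1 C=O (running total 7).
CH(CHO): aldehyde, 1 C=O (running total 8).
CH2CONHCH2: amide, 1 C=O (running total 9).
CONH2: amide, 1 C=O (running total 10).

10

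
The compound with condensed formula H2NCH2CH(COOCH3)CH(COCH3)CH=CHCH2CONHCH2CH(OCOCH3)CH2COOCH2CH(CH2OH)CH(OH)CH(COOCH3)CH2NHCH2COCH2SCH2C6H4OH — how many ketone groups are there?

2

Taking each segment in turn:
  H2NCH2: –NH2 on an sp³ carbon with no adjacent C=O → amine.
  CH(COOCH3): pendant –COOCH3: carbonyl C bonded to C and –OCH3 → ester.
  CH(COCH3): pendant –COCH3: carbonyl C bonded to two carbons → ketone.
  CH=CH: C=C double bond → alkene.
  CH2CONHCH2: –C(=O)–N– linkage → amide (the N is not an amine).
  CH(OCOCH3): pendant –OC(=O)CH3: an acyloxy group → ester.
  CH2COOCH2: –C(=O)–O–C with C on the carbonyl side → ester.
  CH(CH2OH): pendant –CH2OH on an sp³ backbone C → alcohol.
  CH(OH): –OH on an sp³ carbon → alcohol (secondary).
  CH(COOCH3): pendant –COOCH3: carbonyl C bonded to C and –OCH3 → ester.
  CH2NHCH2: C–N–C with sp³ carbons and no adjacent C=O → amine (secondary).
  CO: –C(=O)– with carbon on both sides → ketone.
  CH2SCH2: C–S–C linkage → sulfide (thioether).
  C6H4OH: –OH attached directly to an aromatic ring → phenol (not alcohol); the ring itself is an arene.
Ketone appears at: CH(COCH3), CO → 2.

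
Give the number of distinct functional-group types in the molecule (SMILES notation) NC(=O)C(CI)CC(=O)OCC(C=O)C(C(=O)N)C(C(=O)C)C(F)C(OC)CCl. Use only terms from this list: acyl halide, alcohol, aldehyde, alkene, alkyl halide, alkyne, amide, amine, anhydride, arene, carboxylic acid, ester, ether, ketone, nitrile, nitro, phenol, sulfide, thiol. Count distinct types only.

6

Taking each segment in turn:
  H2NCO: –C(=O)NH2: carbonyl C bonded to C and to N → amide (the N is not a separate amine).
  CH(CH2I): pendant –CH2X: halogen on sp³ carbon → alkyl halide.
  CH2COOCH2: –C(=O)–O–C with C on the carbonyl side → ester.
  CH(CHO): pendant –CHO: carbonyl C bonded to C and H → aldehyde.
  CH(CONH2): pendant –CONH2: carbonyl C bonded to C and N → amide.
  CH(COCH3): pendant –COCH3: carbonyl C bonded to two carbons → ketone.
  CH(F): halogen on an sp³ carbon → alkyl halide.
  CH(OCH3): pendant –OCH3: C–O–C with sp³ C, no adjacent C=O → ether.
  CH2Cl: halogen on an sp³ carbon → alkyl halide.
Distinct types present: aldehyde, alkyl halide, amide, ester, ether, ketone.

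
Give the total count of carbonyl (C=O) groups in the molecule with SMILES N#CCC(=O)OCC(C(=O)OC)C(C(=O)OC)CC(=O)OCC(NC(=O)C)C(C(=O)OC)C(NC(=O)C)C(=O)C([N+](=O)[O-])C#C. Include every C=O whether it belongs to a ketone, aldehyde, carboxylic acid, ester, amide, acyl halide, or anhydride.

CH2COOCH2: ester, 1 C=O (running total 1).
CH(COOCH3): ester, 1 C=O (running total 2).
CH(COOCH3): ester, 1 C=O (running total 3).
CH2COOCH2: ester, 1 C=O (running total 4).
CH(NHCOCH3): amide, 1 C=O (running total 5).
CH(COOCH3): ester, 1 C=O (running total 6).
CH(NHCOCH3): amide, 1 C=O (running total 7).
CO: ketone, 1 C=O (running total 8).

8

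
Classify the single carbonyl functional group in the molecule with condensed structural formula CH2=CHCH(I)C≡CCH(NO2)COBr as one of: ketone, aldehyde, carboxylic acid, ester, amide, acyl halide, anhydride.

The carbonyl is in the COBr segment: –C(=O)Br: carbonyl C bonded to C and to a halogen → acyl halide (not alkyl halide).

acyl halide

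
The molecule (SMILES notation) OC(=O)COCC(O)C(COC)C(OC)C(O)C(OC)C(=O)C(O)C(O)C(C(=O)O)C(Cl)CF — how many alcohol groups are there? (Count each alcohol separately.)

–COOH: carbonyl C bonded to –OH and C → carboxylic acid (the –OH is not a separate alcohol).
C–O–C with sp³ carbons on both sides and no adjacent C=O → ether.
–OH on an sp³ carbon → alcohol (secondary).
pendant –CH2OCH3: C–O–C linkage → ether.
pendant –OCH3: C–O–C with sp³ C, no adjacent C=O → ether.
–OH on an sp³ carbon → alcohol (secondary).
pendant –OCH3: C–O–C with sp³ C, no adjacent C=O → ether.
–C(=O)– with carbon on both sides → ketone.
–OH on an sp³ carbon → alcohol (secondary).
–OH on an sp³ carbon → alcohol (secondary).
pendant –COOH: carbonyl C bonded to C and –OH → carboxylic acid.
halogen on an sp³ carbon → alkyl halide.
halogen on an sp³ carbon → alkyl halide.
Alcohol appears at: CH(OH), CH(OH), CH(OH), CH(OH) → 4.

4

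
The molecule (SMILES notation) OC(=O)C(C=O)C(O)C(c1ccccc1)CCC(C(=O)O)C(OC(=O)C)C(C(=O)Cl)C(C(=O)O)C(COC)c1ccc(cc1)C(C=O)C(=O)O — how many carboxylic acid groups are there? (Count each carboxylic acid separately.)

Working along the chain:
  HOOC: –COOH: carbonyl C bonded to –OH and C → carboxylic acid (the –OH is not a separate alcohol).
  CH(CHO): pendant –CHO: carbonyl C bonded to C and H → aldehyde.
  CH(OH): –OH on an sp³ carbon → alcohol (secondary).
  CH(C6H5): pendant –C6H5: benzene ring → arene.
  CH(COOH): pendant –COOH: carbonyl C bonded to C and –OH → carboxylic acid.
  CH(OCOCH3): pendant –OC(=O)CH3: an acyloxy group → ester.
  CH(COCl): pendant –C(=O)X: carbonyl C bonded to C and halogen → acyl halide.
  CH(COOH): pendant –COOH: carbonyl C bonded to C and –OH → carboxylic acid.
  CH(CH2OCH3): pendant –CH2OCH3: C–O–C linkage → ether.
  C6H4: para-disubstituted benzene ring → arene.
  CH(CHO): pendant –CHO: carbonyl C bonded to C and H → aldehyde.
  COOH: –COOH: carbonyl C bonded to –OH and C → carboxylic acid (the –OH is not a separate alcohol).
Carboxylic acid appears at: HOOC, CH(COOH), CH(COOH), COOH → 4.

4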